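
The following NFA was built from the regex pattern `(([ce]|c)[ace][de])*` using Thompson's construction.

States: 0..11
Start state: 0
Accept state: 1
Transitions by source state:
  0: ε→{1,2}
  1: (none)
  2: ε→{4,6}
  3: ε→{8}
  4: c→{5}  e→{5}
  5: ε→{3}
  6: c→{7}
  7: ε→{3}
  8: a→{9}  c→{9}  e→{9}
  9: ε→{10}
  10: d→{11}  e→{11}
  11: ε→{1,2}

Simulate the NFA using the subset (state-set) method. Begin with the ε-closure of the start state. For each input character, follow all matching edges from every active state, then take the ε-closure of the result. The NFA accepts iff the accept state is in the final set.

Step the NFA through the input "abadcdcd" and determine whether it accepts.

S₀ = ε-closure({0}) = {0,1,2,4,6}
'a' @ 1: {}  — dead — no transitions
rest 'badcdcd' ignored (set empty)
after full input: {}  (accept=1 not in)

Answer: REJECT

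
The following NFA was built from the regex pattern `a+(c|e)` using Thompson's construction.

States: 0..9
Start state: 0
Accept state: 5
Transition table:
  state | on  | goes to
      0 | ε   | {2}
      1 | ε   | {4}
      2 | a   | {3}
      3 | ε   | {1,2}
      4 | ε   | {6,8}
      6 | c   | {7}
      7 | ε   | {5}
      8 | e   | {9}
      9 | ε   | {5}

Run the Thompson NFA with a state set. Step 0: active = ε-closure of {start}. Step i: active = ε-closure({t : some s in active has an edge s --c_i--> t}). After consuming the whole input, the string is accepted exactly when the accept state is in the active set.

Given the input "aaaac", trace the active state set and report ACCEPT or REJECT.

Answer: ACCEPT

Steps:
start: ε-closure({0}) = {0,2}
'a' @ 1: {1,2,3,4,6,8}
'a' @ 2: {1,2,3,4,6,8}
'a' @ 3: {1,2,3,4,6,8}
'a' @ 4: {1,2,3,4,6,8}
'c' @ 5: {5,7}  (accept∈set)
after full input: {5,7}  (accept=5 in)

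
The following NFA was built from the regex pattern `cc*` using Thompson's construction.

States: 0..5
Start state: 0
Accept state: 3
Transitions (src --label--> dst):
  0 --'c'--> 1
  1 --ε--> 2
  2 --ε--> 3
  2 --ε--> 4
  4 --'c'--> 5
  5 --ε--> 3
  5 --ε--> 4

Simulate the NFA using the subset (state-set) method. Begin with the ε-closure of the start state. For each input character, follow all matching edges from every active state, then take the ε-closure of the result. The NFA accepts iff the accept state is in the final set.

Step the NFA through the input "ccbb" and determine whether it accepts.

Answer: REJECT

Trace:
S₀ = ε-closure({0}) = {0}
'c' @ 1: {1,2,3,4}  [accepting]
'c' @ 2: {3,4,5}  [accepting]
'b' @ 3: {}  — dead — no transitions
rest 'b' ignored (set empty)
end set {} — state 3 not in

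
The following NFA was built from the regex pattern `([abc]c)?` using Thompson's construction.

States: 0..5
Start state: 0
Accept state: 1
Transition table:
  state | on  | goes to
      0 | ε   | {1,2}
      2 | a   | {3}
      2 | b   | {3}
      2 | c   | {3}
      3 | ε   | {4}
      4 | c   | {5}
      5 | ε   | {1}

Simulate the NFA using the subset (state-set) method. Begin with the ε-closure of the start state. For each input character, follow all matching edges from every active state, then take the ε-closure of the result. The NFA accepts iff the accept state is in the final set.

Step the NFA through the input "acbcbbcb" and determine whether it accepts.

Answer: REJECT

Trace:
S₀ = ε-closure({0}) = {0,1,2}
'a' @ 1: {3,4}
'c' @ 2: {1,5}  [accepting]
'b' @ 3: {}  — dead — no transitions
rest 'cbbcb' ignored (set empty)
final: {}; accept 1 not in set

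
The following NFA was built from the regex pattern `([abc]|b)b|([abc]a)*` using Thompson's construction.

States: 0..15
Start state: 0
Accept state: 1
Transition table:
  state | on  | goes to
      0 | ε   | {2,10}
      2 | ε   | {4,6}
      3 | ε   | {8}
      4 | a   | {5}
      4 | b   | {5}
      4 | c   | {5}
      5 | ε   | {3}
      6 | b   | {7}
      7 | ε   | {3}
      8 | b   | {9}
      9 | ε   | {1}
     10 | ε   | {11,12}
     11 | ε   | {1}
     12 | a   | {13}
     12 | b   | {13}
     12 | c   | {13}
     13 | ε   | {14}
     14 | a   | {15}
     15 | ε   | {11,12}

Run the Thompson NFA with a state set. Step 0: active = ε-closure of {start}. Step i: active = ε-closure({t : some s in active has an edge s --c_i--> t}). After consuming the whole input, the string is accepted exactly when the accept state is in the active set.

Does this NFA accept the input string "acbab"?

Answer: REJECT

Steps:
start: ε-closure({0}) = {0,1,2,4,6,10,11,12}
'a' @ 1: {3,5,8,13,14}
'c' @ 2: {}  — state set empty
rest 'bab' ignored (set empty)
end set {} — state 1 not in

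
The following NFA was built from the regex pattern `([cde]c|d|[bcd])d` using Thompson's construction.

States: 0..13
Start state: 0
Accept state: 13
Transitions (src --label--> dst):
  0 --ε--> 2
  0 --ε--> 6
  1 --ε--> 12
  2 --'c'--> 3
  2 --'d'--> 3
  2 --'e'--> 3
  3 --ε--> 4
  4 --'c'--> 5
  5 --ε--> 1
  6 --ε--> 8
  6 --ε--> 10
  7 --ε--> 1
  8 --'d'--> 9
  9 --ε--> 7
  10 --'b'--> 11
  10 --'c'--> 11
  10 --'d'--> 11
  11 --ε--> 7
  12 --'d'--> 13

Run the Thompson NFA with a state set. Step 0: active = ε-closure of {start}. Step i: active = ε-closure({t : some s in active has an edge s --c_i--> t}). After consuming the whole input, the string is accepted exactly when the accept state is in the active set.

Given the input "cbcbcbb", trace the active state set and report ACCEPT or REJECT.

Answer: REJECT

Derivation:
S₀ = ε-closure({0}) = {0,2,6,8,10}
'c' @ 1: {1,3,4,7,11,12}
'b' @ 2: {}  — state set empty
rest 'cbcbb' ignored (set empty)
after full input: {}  (accept=13 not in)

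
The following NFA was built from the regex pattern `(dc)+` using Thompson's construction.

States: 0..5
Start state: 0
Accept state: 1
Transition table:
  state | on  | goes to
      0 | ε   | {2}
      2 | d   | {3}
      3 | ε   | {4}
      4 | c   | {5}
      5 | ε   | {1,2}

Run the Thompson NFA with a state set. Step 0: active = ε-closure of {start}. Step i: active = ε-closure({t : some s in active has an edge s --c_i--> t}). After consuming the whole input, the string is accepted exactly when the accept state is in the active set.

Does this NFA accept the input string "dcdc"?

start: ε-closure({0}) = {0,2}
'd' @ 1: {3,4}
'c' @ 2: {1,2,5}  (accept∈set)
'd' @ 3: {3,4}
'c' @ 4: {1,2,5}  (accept∈set)
end set {1,2,5} — state 1 in

Answer: ACCEPT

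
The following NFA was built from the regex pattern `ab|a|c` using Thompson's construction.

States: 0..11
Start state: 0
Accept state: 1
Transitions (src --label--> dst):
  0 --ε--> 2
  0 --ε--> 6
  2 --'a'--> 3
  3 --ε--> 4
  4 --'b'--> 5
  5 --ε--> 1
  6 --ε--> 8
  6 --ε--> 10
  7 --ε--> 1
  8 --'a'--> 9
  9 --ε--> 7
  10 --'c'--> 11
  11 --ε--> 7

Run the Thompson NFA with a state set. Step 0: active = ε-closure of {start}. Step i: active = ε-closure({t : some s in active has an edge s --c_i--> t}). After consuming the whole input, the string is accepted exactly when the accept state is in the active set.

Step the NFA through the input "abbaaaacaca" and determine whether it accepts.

Answer: REJECT

Steps:
S₀ = ε-closure({0}) = {0,2,6,8,10}
'a' @ 1: {1,3,4,7,9}  (accept∈set)
'b' @ 2: {1,5}  (accept∈set)
'b' @ 3: {}  — dead — no transitions
rest 'aaaacaca' ignored (set empty)
end set {} — state 1 not in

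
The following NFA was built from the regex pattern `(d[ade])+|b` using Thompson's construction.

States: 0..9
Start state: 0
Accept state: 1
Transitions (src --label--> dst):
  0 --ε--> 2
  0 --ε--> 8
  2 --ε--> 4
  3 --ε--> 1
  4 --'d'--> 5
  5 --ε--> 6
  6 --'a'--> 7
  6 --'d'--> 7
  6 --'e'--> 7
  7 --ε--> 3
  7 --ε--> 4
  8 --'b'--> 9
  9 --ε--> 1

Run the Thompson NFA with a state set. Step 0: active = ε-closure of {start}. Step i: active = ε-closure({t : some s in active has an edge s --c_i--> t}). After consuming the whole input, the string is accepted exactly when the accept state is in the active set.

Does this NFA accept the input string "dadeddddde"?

Answer: ACCEPT

Derivation:
initial (ε-close {0}): {0,2,4,8}
'd' @ 1: {5,6}
'a' @ 2: {1,3,4,7}  (accept∈set)
'd' @ 3: {5,6}
'e' @ 4: {1,3,4,7}  (accept∈set)
'd' @ 5: {5,6}
'd' @ 6: {1,3,4,7}  (accept∈set)
'd' @ 7: {5,6}
'd' @ 8: {1,3,4,7}  (accept∈set)
'd' @ 9: {5,6}
'e' @ 10: {1,3,4,7}  (accept∈set)
after full input: {1,3,4,7}  (accept=1 in)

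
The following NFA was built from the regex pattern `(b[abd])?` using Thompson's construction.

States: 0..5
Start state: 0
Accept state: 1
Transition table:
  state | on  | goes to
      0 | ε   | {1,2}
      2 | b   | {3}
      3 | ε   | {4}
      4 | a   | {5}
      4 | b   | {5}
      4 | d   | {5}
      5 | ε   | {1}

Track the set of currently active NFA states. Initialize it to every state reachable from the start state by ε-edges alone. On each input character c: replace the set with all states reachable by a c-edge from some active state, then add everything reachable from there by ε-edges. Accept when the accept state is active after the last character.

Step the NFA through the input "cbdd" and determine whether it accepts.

S₀ = ε-closure({0}) = {0,1,2}
'c' @ 1: {}  — no active states
rest 'bdd' ignored (set empty)
final: {}; accept 1 not in set

Answer: REJECT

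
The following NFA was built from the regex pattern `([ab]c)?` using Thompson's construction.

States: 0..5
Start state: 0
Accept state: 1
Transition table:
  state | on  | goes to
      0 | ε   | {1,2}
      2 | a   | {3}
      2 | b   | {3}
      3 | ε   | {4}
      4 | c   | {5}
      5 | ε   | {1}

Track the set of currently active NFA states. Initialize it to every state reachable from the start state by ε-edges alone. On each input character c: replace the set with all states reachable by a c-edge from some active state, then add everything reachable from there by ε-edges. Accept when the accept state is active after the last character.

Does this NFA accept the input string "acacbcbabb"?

Answer: REJECT

Derivation:
initial (ε-close {0}): {0,1,2}
'a' @ 1: {3,4}
'c' @ 2: {1,5}  ✓accept
'a' @ 3: {}  — dead — no transitions
rest 'cbcbabb' ignored (set empty)
final: {}; accept 1 not in set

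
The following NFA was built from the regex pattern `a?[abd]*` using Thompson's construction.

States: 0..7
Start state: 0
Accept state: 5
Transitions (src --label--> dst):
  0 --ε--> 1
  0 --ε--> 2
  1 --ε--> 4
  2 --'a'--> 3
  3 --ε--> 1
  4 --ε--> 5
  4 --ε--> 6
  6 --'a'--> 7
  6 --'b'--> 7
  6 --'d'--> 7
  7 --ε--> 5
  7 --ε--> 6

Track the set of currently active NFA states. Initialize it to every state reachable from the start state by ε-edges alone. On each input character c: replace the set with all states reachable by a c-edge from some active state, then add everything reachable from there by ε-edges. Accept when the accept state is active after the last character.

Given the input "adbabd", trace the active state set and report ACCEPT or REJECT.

initial (ε-close {0}): {0,1,2,4,5,6}
'a' @ 1: {1,3,4,5,6,7}  (accept∈set)
'd' @ 2: {5,6,7}  (accept∈set)
'b' @ 3: {5,6,7}  (accept∈set)
'a' @ 4: {5,6,7}  (accept∈set)
'b' @ 5: {5,6,7}  (accept∈set)
'd' @ 6: {5,6,7}  (accept∈set)
after full input: {5,6,7}  (accept=5 in)

Answer: ACCEPT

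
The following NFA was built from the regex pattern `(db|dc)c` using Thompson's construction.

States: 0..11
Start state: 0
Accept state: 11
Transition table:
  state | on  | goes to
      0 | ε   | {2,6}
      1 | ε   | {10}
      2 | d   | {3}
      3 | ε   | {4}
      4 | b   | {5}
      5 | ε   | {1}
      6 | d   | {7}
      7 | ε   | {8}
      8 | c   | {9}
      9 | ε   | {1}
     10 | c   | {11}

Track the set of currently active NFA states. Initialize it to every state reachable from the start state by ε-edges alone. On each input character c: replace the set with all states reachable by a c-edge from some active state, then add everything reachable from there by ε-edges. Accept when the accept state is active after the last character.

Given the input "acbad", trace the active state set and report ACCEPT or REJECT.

initial (ε-close {0}): {0,2,6}
'a' @ 1: {}  — no active states
rest 'cbad' ignored (set empty)
end set {} — state 11 not in

Answer: REJECT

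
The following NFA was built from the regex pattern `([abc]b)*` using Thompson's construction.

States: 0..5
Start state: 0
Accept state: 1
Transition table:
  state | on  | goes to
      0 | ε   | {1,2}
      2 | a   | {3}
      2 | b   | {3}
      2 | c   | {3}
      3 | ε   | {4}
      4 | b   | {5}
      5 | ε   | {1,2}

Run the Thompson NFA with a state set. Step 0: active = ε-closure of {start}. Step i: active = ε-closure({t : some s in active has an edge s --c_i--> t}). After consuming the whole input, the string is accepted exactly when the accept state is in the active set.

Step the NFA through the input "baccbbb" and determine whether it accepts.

initial (ε-close {0}): {0,1,2}
'b' @ 1: {3,4}
'a' @ 2: {}  — dead — no transitions
rest 'ccbbb' ignored (set empty)
final: {}; accept 1 not in set

Answer: REJECT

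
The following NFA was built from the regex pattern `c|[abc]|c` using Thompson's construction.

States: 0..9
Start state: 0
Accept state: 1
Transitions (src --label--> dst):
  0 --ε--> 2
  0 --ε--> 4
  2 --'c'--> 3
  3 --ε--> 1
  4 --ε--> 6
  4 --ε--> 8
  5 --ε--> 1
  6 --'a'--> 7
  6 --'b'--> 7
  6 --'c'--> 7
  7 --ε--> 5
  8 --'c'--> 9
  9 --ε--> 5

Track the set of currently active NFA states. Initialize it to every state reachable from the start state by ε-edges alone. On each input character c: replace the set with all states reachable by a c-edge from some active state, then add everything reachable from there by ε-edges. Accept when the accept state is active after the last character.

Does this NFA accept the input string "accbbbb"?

start: ε-closure({0}) = {0,2,4,6,8}
'a' @ 1: {1,5,7}  ✓accept
'c' @ 2: {}  — state set empty
rest 'cbbbb' ignored (set empty)
final: {}; accept 1 not in set

Answer: REJECT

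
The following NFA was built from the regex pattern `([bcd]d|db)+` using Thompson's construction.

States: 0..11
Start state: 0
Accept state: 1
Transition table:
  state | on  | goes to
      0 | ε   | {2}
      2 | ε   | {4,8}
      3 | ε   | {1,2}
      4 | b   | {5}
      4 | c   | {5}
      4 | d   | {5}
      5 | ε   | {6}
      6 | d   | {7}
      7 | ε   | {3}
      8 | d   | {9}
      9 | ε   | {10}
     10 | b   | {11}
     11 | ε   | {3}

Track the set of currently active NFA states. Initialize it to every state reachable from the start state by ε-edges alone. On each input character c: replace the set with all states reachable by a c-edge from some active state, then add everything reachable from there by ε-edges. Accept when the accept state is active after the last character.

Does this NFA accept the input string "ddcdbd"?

start: ε-closure({0}) = {0,2,4,8}
'd' @ 1: {5,6,9,10}
'd' @ 2: {1,2,3,4,7,8}  ✓accept
'c' @ 3: {5,6}
'd' @ 4: {1,2,3,4,7,8}  ✓accept
'b' @ 5: {5,6}
'd' @ 6: {1,2,3,4,7,8}  ✓accept
final: {1,2,3,4,7,8}; accept 1 in set

Answer: ACCEPT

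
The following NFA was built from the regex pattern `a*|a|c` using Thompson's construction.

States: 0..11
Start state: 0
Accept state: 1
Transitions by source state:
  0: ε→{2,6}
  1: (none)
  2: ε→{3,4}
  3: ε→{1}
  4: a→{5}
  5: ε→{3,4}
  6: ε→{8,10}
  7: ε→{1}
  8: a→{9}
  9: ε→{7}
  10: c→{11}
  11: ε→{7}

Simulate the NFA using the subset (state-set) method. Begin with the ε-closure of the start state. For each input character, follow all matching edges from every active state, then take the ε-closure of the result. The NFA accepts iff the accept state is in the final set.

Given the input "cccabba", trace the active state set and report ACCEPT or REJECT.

Answer: REJECT

Derivation:
S₀ = ε-closure({0}) = {0,1,2,3,4,6,8,10}
'c' @ 1: {1,7,11}  (accept∈set)
'c' @ 2: {}  — no active states
rest 'cabba' ignored (set empty)
final: {}; accept 1 not in set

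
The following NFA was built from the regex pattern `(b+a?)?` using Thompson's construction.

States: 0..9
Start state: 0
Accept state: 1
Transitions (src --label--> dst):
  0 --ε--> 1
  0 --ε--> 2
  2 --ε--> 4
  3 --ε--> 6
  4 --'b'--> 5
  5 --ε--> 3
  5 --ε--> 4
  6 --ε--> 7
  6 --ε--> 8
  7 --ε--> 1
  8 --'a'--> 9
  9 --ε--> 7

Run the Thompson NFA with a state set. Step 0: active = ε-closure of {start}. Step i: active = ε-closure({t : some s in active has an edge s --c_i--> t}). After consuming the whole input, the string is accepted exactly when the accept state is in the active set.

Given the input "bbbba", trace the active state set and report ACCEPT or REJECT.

initial (ε-close {0}): {0,1,2,4}
'b' @ 1: {1,3,4,5,6,7,8}  [accepting]
'b' @ 2: {1,3,4,5,6,7,8}  [accepting]
'b' @ 3: {1,3,4,5,6,7,8}  [accepting]
'b' @ 4: {1,3,4,5,6,7,8}  [accepting]
'a' @ 5: {1,7,9}  [accepting]
final: {1,7,9}; accept 1 in set

Answer: ACCEPT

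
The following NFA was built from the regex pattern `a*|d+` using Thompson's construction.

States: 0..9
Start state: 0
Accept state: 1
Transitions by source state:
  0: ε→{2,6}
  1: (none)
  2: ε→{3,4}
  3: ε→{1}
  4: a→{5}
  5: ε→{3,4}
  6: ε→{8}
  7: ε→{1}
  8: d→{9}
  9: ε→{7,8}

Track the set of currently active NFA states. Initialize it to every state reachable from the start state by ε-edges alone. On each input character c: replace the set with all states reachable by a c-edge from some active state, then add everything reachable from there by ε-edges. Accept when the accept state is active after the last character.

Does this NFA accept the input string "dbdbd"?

Answer: REJECT

Trace:
start: ε-closure({0}) = {0,1,2,3,4,6,8}
'd' @ 1: {1,7,8,9}  (accept∈set)
'b' @ 2: {}  — dead — no transitions
rest 'dbd' ignored (set empty)
after full input: {}  (accept=1 not in)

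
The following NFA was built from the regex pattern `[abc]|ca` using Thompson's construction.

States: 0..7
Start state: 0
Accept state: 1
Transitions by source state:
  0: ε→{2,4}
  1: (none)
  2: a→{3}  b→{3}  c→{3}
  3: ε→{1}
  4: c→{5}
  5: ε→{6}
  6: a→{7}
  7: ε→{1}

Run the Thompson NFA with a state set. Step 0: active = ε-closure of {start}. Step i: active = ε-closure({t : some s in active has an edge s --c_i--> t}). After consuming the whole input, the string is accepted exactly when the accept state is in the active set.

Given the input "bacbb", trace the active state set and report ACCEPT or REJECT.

Answer: REJECT

Derivation:
initial (ε-close {0}): {0,2,4}
'b' @ 1: {1,3}  (accept∈set)
'a' @ 2: {}  — dead — no transitions
rest 'cbb' ignored (set empty)
final: {}; accept 1 not in set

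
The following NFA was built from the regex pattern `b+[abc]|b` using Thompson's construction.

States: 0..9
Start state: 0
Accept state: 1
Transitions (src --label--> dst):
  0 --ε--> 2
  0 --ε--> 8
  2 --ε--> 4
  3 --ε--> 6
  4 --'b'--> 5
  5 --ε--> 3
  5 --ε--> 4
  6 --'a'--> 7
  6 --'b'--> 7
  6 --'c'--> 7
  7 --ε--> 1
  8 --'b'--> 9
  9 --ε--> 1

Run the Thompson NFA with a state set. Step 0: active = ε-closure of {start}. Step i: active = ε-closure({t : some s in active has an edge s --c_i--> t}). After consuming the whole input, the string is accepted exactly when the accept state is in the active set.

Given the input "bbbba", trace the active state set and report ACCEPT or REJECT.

initial (ε-close {0}): {0,2,4,8}
'b' @ 1: {1,3,4,5,6,9}  [accepting]
'b' @ 2: {1,3,4,5,6,7}  [accepting]
'b' @ 3: {1,3,4,5,6,7}  [accepting]
'b' @ 4: {1,3,4,5,6,7}  [accepting]
'a' @ 5: {1,7}  [accepting]
end set {1,7} — state 1 in

Answer: ACCEPT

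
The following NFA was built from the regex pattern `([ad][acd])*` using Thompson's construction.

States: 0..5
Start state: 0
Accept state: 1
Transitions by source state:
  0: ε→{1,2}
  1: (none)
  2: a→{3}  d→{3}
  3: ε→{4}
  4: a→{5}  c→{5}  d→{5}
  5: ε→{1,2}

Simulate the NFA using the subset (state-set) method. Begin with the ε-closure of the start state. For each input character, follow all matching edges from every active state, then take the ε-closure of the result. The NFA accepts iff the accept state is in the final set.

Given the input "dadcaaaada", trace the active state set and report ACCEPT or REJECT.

start: ε-closure({0}) = {0,1,2}
'd' @ 1: {3,4}
'a' @ 2: {1,2,5}  (accept∈set)
'd' @ 3: {3,4}
'c' @ 4: {1,2,5}  (accept∈set)
'a' @ 5: {3,4}
'a' @ 6: {1,2,5}  (accept∈set)
'a' @ 7: {3,4}
'a' @ 8: {1,2,5}  (accept∈set)
'd' @ 9: {3,4}
'a' @ 10: {1,2,5}  (accept∈set)
final: {1,2,5}; accept 1 in set

Answer: ACCEPT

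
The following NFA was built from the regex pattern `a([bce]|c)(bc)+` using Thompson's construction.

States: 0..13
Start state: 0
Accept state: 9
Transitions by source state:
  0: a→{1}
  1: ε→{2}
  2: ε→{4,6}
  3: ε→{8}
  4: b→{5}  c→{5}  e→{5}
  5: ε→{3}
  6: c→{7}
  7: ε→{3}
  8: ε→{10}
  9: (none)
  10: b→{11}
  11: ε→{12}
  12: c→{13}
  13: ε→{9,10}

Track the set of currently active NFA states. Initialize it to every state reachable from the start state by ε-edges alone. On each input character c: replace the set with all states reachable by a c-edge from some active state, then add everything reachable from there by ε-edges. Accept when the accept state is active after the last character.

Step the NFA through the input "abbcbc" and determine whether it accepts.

Answer: ACCEPT

Steps:
initial (ε-close {0}): {0}
'a' @ 1: {1,2,4,6}
'b' @ 2: {3,5,8,10}
'b' @ 3: {11,12}
'c' @ 4: {9,10,13}  ✓accept
'b' @ 5: {11,12}
'c' @ 6: {9,10,13}  ✓accept
final: {9,10,13}; accept 9 in set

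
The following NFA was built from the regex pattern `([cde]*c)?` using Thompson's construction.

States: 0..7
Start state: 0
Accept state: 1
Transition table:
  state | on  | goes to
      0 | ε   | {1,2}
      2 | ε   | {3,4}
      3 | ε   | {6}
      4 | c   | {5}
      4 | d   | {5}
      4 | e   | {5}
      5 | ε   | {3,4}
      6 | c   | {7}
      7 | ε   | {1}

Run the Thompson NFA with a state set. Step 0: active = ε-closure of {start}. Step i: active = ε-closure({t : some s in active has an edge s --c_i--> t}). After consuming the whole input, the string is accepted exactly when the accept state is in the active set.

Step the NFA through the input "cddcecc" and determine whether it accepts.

S₀ = ε-closure({0}) = {0,1,2,3,4,6}
'c' @ 1: {1,3,4,5,6,7}  [accepting]
'd' @ 2: {3,4,5,6}
'd' @ 3: {3,4,5,6}
'c' @ 4: {1,3,4,5,6,7}  [accepting]
'e' @ 5: {3,4,5,6}
'c' @ 6: {1,3,4,5,6,7}  [accepting]
'c' @ 7: {1,3,4,5,6,7}  [accepting]
final: {1,3,4,5,6,7}; accept 1 in set

Answer: ACCEPT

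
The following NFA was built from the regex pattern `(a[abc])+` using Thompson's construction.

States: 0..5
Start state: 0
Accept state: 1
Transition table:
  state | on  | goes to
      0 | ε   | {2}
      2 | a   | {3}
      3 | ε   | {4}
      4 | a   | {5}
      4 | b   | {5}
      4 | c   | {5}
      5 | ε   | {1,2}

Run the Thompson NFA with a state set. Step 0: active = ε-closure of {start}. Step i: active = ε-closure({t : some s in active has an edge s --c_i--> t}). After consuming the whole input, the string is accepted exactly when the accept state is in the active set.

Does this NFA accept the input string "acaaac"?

Answer: ACCEPT

Steps:
S₀ = ε-closure({0}) = {0,2}
'a' @ 1: {3,4}
'c' @ 2: {1,2,5}  (accept∈set)
'a' @ 3: {3,4}
'a' @ 4: {1,2,5}  (accept∈set)
'a' @ 5: {3,4}
'c' @ 6: {1,2,5}  (accept∈set)
after full input: {1,2,5}  (accept=1 in)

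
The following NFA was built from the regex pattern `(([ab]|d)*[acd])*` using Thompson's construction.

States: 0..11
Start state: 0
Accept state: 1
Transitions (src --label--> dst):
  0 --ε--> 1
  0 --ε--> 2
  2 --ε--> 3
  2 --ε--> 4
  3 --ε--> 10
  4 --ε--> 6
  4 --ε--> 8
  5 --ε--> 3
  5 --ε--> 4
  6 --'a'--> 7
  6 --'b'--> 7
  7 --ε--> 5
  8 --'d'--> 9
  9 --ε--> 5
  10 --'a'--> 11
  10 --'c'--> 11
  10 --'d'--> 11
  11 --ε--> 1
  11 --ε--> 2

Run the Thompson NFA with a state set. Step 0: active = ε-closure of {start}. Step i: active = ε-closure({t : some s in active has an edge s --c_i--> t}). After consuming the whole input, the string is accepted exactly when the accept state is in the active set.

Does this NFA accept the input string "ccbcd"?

S₀ = ε-closure({0}) = {0,1,2,3,4,6,8,10}
'c' @ 1: {1,2,3,4,6,8,10,11}  [accepting]
'c' @ 2: {1,2,3,4,6,8,10,11}  [accepting]
'b' @ 3: {3,4,5,6,7,8,10}
'c' @ 4: {1,2,3,4,6,8,10,11}  [accepting]
'd' @ 5: {1,2,3,4,5,6,8,9,10,11}  [accepting]
end set {1,2,3,4,5,6,8,9,10,11} — state 1 in

Answer: ACCEPT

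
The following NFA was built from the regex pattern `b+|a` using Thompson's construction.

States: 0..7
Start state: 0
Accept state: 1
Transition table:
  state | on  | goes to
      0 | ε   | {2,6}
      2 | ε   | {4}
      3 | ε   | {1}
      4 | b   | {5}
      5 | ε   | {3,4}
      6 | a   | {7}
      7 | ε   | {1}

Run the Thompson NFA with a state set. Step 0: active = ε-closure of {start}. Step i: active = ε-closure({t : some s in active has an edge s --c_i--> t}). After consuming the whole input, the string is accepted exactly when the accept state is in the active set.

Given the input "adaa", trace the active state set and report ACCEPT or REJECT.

Answer: REJECT

Steps:
start: ε-closure({0}) = {0,2,4,6}
'a' @ 1: {1,7}  (accept∈set)
'd' @ 2: {}  — state set empty
rest 'aa' ignored (set empty)
after full input: {}  (accept=1 not in)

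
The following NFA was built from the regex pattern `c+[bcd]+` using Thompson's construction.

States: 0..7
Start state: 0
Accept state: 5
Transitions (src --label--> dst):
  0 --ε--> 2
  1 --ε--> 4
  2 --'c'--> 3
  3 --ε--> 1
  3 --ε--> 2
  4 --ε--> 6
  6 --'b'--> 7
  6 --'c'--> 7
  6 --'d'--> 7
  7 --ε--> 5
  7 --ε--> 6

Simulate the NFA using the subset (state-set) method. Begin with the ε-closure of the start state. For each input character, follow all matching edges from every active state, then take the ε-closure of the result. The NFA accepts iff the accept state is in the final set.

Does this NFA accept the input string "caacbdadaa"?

Answer: REJECT

Derivation:
start: ε-closure({0}) = {0,2}
'c' @ 1: {1,2,3,4,6}
'a' @ 2: {}  — state set empty
rest 'acbdadaa' ignored (set empty)
end set {} — state 5 not in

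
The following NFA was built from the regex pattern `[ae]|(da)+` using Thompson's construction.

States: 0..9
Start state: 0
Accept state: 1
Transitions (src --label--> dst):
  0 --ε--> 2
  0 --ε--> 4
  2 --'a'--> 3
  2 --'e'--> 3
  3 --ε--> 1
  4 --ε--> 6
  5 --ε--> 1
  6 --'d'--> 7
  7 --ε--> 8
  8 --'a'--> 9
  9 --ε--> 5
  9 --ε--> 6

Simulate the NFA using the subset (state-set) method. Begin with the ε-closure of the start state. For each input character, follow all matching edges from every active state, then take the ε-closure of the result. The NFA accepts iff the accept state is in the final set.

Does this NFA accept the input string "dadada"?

Answer: ACCEPT

Derivation:
start: ε-closure({0}) = {0,2,4,6}
'd' @ 1: {7,8}
'a' @ 2: {1,5,6,9}  (accept∈set)
'd' @ 3: {7,8}
'a' @ 4: {1,5,6,9}  (accept∈set)
'd' @ 5: {7,8}
'a' @ 6: {1,5,6,9}  (accept∈set)
after full input: {1,5,6,9}  (accept=1 in)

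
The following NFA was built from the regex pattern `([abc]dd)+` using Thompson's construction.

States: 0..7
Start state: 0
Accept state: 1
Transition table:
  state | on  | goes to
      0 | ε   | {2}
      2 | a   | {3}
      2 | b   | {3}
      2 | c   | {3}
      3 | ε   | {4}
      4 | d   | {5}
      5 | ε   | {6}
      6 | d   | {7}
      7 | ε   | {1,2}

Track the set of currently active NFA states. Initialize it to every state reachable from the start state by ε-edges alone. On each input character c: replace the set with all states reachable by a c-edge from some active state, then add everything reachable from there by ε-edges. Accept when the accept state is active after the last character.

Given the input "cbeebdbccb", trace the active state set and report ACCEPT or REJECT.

start: ε-closure({0}) = {0,2}
'c' @ 1: {3,4}
'b' @ 2: {}  — no active states
rest 'eebdbccb' ignored (set empty)
after full input: {}  (accept=1 not in)

Answer: REJECT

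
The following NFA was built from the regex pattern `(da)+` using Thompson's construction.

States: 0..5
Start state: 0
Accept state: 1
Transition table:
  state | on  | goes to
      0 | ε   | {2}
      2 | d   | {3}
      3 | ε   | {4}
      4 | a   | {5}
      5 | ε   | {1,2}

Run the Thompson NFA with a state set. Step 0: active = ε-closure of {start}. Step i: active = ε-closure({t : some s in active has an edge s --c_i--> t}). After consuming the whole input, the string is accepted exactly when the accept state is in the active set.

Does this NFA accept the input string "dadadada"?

Answer: ACCEPT

Steps:
start: ε-closure({0}) = {0,2}
'd' @ 1: {3,4}
'a' @ 2: {1,2,5}  ✓accept
'd' @ 3: {3,4}
'a' @ 4: {1,2,5}  ✓accept
'd' @ 5: {3,4}
'a' @ 6: {1,2,5}  ✓accept
'd' @ 7: {3,4}
'a' @ 8: {1,2,5}  ✓accept
end set {1,2,5} — state 1 in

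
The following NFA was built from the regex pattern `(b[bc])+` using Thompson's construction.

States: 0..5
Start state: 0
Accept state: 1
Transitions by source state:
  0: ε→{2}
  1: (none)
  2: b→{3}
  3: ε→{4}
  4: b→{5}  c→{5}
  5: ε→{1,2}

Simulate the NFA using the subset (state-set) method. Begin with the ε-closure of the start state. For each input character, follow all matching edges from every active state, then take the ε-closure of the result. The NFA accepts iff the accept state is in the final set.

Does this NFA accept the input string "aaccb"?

Answer: REJECT

Derivation:
initial (ε-close {0}): {0,2}
'a' @ 1: {}  — dead — no transitions
rest 'accb' ignored (set empty)
final: {}; accept 1 not in set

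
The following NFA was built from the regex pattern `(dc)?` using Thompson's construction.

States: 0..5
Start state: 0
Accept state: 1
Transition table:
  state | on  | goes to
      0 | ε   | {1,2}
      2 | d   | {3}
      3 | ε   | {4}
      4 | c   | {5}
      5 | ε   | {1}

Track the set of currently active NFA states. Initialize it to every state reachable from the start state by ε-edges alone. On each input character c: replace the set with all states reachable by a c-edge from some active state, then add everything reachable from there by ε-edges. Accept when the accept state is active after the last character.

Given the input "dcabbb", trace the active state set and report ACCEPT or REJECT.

Answer: REJECT

Steps:
S₀ = ε-closure({0}) = {0,1,2}
'd' @ 1: {3,4}
'c' @ 2: {1,5}  (accept∈set)
'a' @ 3: {}  — state set empty
rest 'bbb' ignored (set empty)
final: {}; accept 1 not in set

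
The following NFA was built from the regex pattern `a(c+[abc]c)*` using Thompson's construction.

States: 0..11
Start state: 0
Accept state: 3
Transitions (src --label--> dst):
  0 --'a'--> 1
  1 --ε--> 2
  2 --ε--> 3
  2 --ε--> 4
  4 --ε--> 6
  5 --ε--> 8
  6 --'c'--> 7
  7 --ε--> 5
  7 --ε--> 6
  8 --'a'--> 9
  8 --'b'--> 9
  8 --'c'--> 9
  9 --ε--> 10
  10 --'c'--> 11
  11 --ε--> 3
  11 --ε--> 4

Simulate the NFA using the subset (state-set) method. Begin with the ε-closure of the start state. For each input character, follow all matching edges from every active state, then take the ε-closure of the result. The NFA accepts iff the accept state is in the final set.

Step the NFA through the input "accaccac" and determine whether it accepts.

Answer: ACCEPT

Trace:
S₀ = ε-closure({0}) = {0}
'a' @ 1: {1,2,3,4,6}  (accept∈set)
'c' @ 2: {5,6,7,8}
'c' @ 3: {5,6,7,8,9,10}
'a' @ 4: {9,10}
'c' @ 5: {3,4,6,11}  (accept∈set)
'c' @ 6: {5,6,7,8}
'a' @ 7: {9,10}
'c' @ 8: {3,4,6,11}  (accept∈set)
end set {3,4,6,11} — state 3 in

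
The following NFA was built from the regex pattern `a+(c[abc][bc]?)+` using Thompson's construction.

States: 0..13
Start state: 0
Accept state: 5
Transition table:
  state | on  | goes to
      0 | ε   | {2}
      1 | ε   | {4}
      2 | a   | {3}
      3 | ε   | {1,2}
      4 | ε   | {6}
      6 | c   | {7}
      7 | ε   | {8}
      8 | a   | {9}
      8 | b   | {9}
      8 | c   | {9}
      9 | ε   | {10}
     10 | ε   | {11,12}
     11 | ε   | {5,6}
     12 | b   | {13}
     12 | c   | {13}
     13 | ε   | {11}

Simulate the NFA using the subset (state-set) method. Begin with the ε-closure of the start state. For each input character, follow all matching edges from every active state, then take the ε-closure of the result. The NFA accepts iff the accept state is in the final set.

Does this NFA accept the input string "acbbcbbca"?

S₀ = ε-closure({0}) = {0,2}
'a' @ 1: {1,2,3,4,6}
'c' @ 2: {7,8}
'b' @ 3: {5,6,9,10,11,12}  (accept∈set)
'b' @ 4: {5,6,11,13}  (accept∈set)
'c' @ 5: {7,8}
'b' @ 6: {5,6,9,10,11,12}  (accept∈set)
'b' @ 7: {5,6,11,13}  (accept∈set)
'c' @ 8: {7,8}
'a' @ 9: {5,6,9,10,11,12}  (accept∈set)
after full input: {5,6,9,10,11,12}  (accept=5 in)

Answer: ACCEPT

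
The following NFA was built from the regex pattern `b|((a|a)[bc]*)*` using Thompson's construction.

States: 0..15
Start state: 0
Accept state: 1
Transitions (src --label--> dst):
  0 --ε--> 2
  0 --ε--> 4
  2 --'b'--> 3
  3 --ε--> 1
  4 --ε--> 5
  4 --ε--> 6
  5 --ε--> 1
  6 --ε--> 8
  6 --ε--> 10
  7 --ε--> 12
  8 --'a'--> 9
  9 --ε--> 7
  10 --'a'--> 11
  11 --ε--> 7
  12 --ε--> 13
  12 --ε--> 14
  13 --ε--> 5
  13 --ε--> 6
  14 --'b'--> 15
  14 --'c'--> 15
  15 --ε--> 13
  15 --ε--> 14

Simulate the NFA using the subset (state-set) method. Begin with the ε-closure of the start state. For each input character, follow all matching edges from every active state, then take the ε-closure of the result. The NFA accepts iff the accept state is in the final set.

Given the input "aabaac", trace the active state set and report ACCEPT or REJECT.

Answer: ACCEPT

Steps:
S₀ = ε-closure({0}) = {0,1,2,4,5,6,8,10}
'a' @ 1: {1,5,6,7,8,9,10,11,12,13,14}  [accepting]
'a' @ 2: {1,5,6,7,8,9,10,11,12,13,14}  [accepting]
'b' @ 3: {1,5,6,8,10,13,14,15}  [accepting]
'a' @ 4: {1,5,6,7,8,9,10,11,12,13,14}  [accepting]
'a' @ 5: {1,5,6,7,8,9,10,11,12,13,14}  [accepting]
'c' @ 6: {1,5,6,8,10,13,14,15}  [accepting]
final: {1,5,6,8,10,13,14,15}; accept 1 in set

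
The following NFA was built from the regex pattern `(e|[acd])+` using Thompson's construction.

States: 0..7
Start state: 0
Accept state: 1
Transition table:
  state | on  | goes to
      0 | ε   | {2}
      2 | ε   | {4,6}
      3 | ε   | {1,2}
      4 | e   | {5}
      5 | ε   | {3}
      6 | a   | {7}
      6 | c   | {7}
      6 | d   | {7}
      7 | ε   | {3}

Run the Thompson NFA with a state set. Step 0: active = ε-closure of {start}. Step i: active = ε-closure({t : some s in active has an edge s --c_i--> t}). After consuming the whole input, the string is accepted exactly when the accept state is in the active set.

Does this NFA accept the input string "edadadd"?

initial (ε-close {0}): {0,2,4,6}
'e' @ 1: {1,2,3,4,5,6}  [accepting]
'd' @ 2: {1,2,3,4,6,7}  [accepting]
'a' @ 3: {1,2,3,4,6,7}  [accepting]
'd' @ 4: {1,2,3,4,6,7}  [accepting]
'a' @ 5: {1,2,3,4,6,7}  [accepting]
'd' @ 6: {1,2,3,4,6,7}  [accepting]
'd' @ 7: {1,2,3,4,6,7}  [accepting]
end set {1,2,3,4,6,7} — state 1 in

Answer: ACCEPT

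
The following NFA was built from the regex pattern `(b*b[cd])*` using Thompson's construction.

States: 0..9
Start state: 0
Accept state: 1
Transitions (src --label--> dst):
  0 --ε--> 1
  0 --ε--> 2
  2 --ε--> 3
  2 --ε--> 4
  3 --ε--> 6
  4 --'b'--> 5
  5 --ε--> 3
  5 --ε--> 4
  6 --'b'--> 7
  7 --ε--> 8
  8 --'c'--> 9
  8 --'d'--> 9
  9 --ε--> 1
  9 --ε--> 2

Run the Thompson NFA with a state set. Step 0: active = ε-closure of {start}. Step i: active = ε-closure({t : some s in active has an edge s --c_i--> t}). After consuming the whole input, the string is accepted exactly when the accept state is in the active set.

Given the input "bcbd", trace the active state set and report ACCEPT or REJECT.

start: ε-closure({0}) = {0,1,2,3,4,6}
'b' @ 1: {3,4,5,6,7,8}
'c' @ 2: {1,2,3,4,6,9}  [accepting]
'b' @ 3: {3,4,5,6,7,8}
'd' @ 4: {1,2,3,4,6,9}  [accepting]
end set {1,2,3,4,6,9} — state 1 in

Answer: ACCEPT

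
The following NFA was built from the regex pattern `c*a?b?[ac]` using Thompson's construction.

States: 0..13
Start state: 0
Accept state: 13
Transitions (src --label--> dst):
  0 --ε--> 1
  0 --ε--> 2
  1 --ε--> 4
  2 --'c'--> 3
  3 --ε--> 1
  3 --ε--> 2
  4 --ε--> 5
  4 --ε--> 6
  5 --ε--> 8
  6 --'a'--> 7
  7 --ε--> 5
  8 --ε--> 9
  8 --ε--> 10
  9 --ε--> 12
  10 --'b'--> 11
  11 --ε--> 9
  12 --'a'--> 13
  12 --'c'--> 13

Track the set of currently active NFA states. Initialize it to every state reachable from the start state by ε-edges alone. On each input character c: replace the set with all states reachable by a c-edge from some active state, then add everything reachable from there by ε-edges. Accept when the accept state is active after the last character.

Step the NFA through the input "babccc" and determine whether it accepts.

S₀ = ε-closure({0}) = {0,1,2,4,5,6,8,9,10,12}
'b' @ 1: {9,11,12}
'a' @ 2: {13}  [accepting]
'b' @ 3: {}  — dead — no transitions
rest 'ccc' ignored (set empty)
final: {}; accept 13 not in set

Answer: REJECT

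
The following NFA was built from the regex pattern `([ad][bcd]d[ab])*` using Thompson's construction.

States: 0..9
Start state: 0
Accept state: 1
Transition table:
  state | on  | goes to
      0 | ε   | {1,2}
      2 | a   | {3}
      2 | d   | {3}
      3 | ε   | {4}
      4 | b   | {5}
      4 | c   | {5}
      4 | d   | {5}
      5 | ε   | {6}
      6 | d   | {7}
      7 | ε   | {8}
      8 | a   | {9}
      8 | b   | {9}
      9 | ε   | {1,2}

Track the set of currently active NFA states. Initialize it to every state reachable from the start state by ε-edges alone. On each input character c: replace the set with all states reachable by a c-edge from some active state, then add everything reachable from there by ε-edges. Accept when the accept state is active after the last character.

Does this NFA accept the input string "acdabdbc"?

Answer: REJECT

Derivation:
start: ε-closure({0}) = {0,1,2}
'a' @ 1: {3,4}
'c' @ 2: {5,6}
'd' @ 3: {7,8}
'a' @ 4: {1,2,9}  ✓accept
'b' @ 5: {}  — state set empty
rest 'dbc' ignored (set empty)
end set {} — state 1 not in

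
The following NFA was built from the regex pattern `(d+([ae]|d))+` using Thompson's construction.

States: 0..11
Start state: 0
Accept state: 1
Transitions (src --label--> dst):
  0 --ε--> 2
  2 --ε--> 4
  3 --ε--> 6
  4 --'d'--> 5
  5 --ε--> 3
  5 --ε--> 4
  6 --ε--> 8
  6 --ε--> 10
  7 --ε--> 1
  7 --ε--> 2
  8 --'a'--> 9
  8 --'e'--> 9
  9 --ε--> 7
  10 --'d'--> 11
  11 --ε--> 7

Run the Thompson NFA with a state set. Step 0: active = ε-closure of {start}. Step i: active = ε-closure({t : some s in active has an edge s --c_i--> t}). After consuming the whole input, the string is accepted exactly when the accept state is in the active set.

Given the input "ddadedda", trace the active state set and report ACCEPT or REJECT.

Answer: ACCEPT

Derivation:
initial (ε-close {0}): {0,2,4}
'd' @ 1: {3,4,5,6,8,10}
'd' @ 2: {1,2,3,4,5,6,7,8,10,11}  (accept∈set)
'a' @ 3: {1,2,4,7,9}  (accept∈set)
'd' @ 4: {3,4,5,6,8,10}
'e' @ 5: {1,2,4,7,9}  (accept∈set)
'd' @ 6: {3,4,5,6,8,10}
'd' @ 7: {1,2,3,4,5,6,7,8,10,11}  (accept∈set)
'a' @ 8: {1,2,4,7,9}  (accept∈set)
end set {1,2,4,7,9} — state 1 in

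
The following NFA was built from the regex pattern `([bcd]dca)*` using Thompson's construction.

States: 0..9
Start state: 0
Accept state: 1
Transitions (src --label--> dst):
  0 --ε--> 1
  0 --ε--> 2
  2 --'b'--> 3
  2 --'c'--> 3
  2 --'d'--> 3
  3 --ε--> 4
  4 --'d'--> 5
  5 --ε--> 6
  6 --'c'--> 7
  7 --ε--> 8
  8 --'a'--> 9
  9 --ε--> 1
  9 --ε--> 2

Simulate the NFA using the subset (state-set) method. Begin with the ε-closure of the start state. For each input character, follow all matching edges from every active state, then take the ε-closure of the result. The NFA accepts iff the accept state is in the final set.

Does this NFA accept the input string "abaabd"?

S₀ = ε-closure({0}) = {0,1,2}
'a' @ 1: {}  — dead — no transitions
rest 'baabd' ignored (set empty)
final: {}; accept 1 not in set

Answer: REJECT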